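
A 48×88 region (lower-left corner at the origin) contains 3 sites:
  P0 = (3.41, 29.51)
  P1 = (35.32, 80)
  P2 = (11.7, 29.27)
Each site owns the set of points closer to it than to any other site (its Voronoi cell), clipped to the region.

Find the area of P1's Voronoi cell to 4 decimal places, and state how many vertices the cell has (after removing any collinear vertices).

1. box [0,48]×[0,88]: [(0, 0) (48, 0) (48, 88) (0, 88)]
2. ⊥bis P1·P0 via (19.365,54.755): [(0, 66.9938) (48, 36.6575) (48, 88) (0, 88)]  |A|=1736.3688
3. ⊥bis P1·P2 via (23.51,54.635): [(0, 66.9938) (8.4883, 61.6291) (48, 43.2324) (48, 88) (0, 88)]  |A|=1606.4761
4. canonical 5-gon: [(0, 66.9938) (8.4883, 61.6291) (48, 43.2324) (48, 88) (0, 88)]
5. shoelace: 1606.4761

Area of P1's cell: 1606.4761 (5 vertices)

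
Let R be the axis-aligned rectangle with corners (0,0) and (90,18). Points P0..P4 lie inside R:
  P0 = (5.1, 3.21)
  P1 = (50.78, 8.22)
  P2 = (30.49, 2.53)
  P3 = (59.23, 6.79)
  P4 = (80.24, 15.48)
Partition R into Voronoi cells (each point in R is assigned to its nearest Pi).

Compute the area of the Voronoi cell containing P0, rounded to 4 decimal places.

Area of P0's cell: 323.2651

1. box [0,90]×[0,18]: [(0, 0) (90, 0) (90, 18) (0, 18)]
2. ⊥bis P0·P1 via (27.94,5.715): [(0, 0) (28.5668, 0) (26.5926, 18) (0, 18)]  |A|=496.4349
3. ⊥bis P0·P2 via (17.795,2.87): [(0, 0) (17.7181, 0) (18.2002, 18) (0, 18)]  |A|=323.2651
4. ⊥bis P0·P3 via (32.165,5): [(0, 0) (17.7181, 0) (18.2002, 18) (0, 18)]  |A|=323.2651
5. ⊥bis P0·P4 via (42.67,9.345): [(0, 0) (17.7181, 0) (18.2002, 18) (0, 18)]  |A|=323.2651
6. canonical 4-gon: [(0, 0) (17.7181, 0) (18.2002, 18) (0, 18)]
7. shoelace: 323.2651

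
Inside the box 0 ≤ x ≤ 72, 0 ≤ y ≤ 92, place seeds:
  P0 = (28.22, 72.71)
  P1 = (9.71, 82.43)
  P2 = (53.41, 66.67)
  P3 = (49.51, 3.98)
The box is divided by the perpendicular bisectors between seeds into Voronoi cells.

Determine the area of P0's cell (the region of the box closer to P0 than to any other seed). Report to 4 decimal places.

1. box [0,72]×[0,92]: [(0, 0) (72, 0) (72, 92) (0, 92)]
2. ⊥bis P0·P1 via (18.965,77.57): [(0, 41.4546) (0, 0) (72, 0) (72, 92) (26.5425, 92)]  |A|=5953.1986
3. ⊥bis P0·P2 via (40.815,69.69): [(0, 41.4546) (0, 0) (24.1049, 0) (46.1644, 92) (26.5425, 92)]  |A|=2561.5879
4. ⊥bis P0·P3 via (38.865,38.345): [(0, 41.4546) (0, 26.3061) (32.8526, 36.4826) (46.1644, 92) (26.5425, 92)]  |A|=1689.7722
5. canonical 5-gon: [(0, 41.4546) (0, 26.3061) (32.8526, 36.4826) (46.1644, 92) (26.5425, 92)]
6. shoelace: 1689.7722

Area of P0's cell: 1689.7722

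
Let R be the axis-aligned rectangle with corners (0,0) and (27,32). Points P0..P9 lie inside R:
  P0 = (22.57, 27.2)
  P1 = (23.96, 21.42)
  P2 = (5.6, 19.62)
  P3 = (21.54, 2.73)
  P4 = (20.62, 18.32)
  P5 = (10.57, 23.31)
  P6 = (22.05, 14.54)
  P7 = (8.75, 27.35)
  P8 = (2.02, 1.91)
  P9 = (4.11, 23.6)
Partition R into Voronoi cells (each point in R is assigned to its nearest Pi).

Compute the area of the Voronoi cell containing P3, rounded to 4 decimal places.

Area of P3's cell: 133.8504

1. box [0,27]×[0,32]: [(0, 0) (27, 0) (27, 32) (0, 32)]
2. ⊥bis P3·P0 via (22.055,14.965): [(0, 15.8933) (0, 0) (27, 0) (27, 14.7569)]  |A|=413.7777
3. ⊥bis P3·P1 via (22.75,12.075): [(0, 15.0207) (0, 0) (27, 0) (27, 11.5247)]  |A|=358.3629
4. ⊥bis P3·P2 via (13.57,11.175): [(15.5161, 13.0117) (1.729, 0) (27, 0) (27, 11.5247)]  |A|=230.583
5. ⊥bis P3·P4 via (21.08,10.525): [(12.3344, 10.0089) (1.729, 0) (27, 0) (27, 10.8744)]  |A|=206.207
6. ⊥bis P3·P5 via (16.055,13.02): [(12.3344, 10.0089) (1.729, 0) (27, 0) (27, 10.8744)]  |A|=206.207
7. ⊥bis P3·P6 via (21.795,8.635): [(11.3563, 9.0858) (1.729, 0) (27, 0) (27, 8.4102)]  |A|=180.5872
8. ⊥bis P3·P7 via (15.145,15.04): [(11.3563, 9.0858) (1.729, 0) (27, 0) (27, 8.4102)]  |A|=180.5872
9. ⊥bis P3·P8 via (11.78,2.32): [(11.496, 9.0797) (11.8775, 0) (27, 0) (27, 8.4102)]  |A|=133.8504
10. ⊥bis P3·P9 via (12.825,13.165): [(11.496, 9.0797) (11.8775, 0) (27, 0) (27, 8.4102)]  |A|=133.8504
11. canonical 4-gon: [(11.496, 9.0797) (11.8775, 0) (27, 0) (27, 8.4102)]
12. shoelace: 133.8504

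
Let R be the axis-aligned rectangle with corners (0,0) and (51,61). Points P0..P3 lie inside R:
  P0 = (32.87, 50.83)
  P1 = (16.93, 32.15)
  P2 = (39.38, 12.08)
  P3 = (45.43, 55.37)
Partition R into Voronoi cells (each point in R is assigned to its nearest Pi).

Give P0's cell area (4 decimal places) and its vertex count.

Area of P0's cell: 649.1398 (4 vertices)

1. box [0,51]×[0,61]: [(0, 0) (51, 0) (51, 61) (0, 61)]
2. ⊥bis P0·P1 via (24.9,41.49): [(51, 19.2184) (51, 61) (2.0363, 61)]  |A|=1022.8908
3. ⊥bis P0·P2 via (36.125,31.455): [(36.572, 31.5301) (51, 33.954) (51, 61) (2.0363, 61)]  |A|=916.5877
4. ⊥bis P0·P3 via (39.15,53.1): [(36.572, 31.5301) (46.3528, 33.1733) (36.2944, 61) (2.0363, 61)]  |A|=649.1398
5. canonical 4-gon: [(36.572, 31.5301) (46.3528, 33.1733) (36.2944, 61) (2.0363, 61)]
6. shoelace: 649.1398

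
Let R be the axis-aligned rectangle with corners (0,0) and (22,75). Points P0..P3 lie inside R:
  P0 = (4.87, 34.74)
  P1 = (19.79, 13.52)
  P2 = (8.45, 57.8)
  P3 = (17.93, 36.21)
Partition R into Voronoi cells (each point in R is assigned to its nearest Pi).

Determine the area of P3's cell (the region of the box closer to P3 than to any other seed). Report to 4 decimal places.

1. box [0,22]×[0,75]: [(0, 0) (22, 0) (22, 75) (0, 75)]
2. ⊥bis P3·P0 via (11.4,35.475): [(15.393, 0) (22, 0) (22, 75) (6.9512, 75)]  |A|=812.0947
3. ⊥bis P3·P1 via (18.86,24.865): [(12.6515, 24.3561) (22, 25.1224) (22, 75) (6.9512, 75)]  |A|=614.206
4. ⊥bis P3·P2 via (13.19,47.005): [(10.2476, 45.713) (12.6515, 24.3561) (22, 25.1224) (22, 50.8734)]  |A|=252.0663
5. canonical 4-gon: [(10.2476, 45.713) (12.6515, 24.3561) (22, 25.1224) (22, 50.8734)]
6. shoelace: 252.0663

Area of P3's cell: 252.0663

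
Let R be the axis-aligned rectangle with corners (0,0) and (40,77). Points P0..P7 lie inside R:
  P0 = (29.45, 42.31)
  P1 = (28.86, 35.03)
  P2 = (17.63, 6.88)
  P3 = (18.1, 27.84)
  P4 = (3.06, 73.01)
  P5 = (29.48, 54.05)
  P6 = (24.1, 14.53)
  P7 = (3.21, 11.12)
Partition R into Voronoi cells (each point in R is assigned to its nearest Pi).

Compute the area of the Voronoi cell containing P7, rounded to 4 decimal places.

1. box [0,40]×[0,77]: [(0, 0) (40, 0) (40, 77) (0, 77)]
2. ⊥bis P7·P0 via (16.33,26.715): [(0, 40.4534) (0, 0) (40, 0) (40, 6.8015)]  |A|=945.0979
3. ⊥bis P7·P1 via (16.035,23.075): [(0, 40.2769) (0, 0) (37.5447, 0)]  |A|=756.0919
4. ⊥bis P7·P2 via (10.42,9): [(14.9126, 24.2791) (0, 40.2769) (0, 0) (7.7737, 0)]  |A|=394.6856
5. ⊥bis P7·P3 via (10.655,19.48): [(12.9108, 17.4711) (0, 28.9688) (0, 0) (7.7737, 0)]  |A|=254.9127
6. ⊥bis P7·P4 via (3.135,42.065): [(12.9108, 17.4711) (0, 28.9688) (0, 0) (7.7737, 0)]  |A|=254.9127
7. ⊥bis P7·P5 via (16.345,32.585): [(12.9108, 17.4711) (0, 28.9688) (0, 0) (7.7737, 0)]  |A|=254.9127
8. ⊥bis P7·P6 via (13.655,12.825): [(12.9017, 17.44) (12.8942, 17.4859) (0, 28.9688) (0, 0) (7.7737, 0)]  |A|=254.9123
9. canonical 5-gon: [(12.9017, 17.44) (12.8942, 17.4859) (0, 28.9688) (0, 0) (7.7737, 0)]
10. shoelace: 254.9123

Area of P7's cell: 254.9123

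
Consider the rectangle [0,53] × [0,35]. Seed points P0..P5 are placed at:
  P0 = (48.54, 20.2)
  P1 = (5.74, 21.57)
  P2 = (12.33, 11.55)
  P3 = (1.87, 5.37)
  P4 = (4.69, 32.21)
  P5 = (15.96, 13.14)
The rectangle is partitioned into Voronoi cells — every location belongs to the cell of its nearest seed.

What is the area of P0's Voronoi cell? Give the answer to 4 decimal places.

1. box [0,53]×[0,35]: [(0, 0) (53, 0) (53, 35) (0, 35)]
2. ⊥bis P0·P1 via (27.14,20.885): [(26.4715, 0) (53, 0) (53, 35) (27.5918, 35)]  |A|=908.8923
3. ⊥bis P0·P2 via (30.435,15.875): [(27.3879, 28.6304) (34.2273, 0) (53, 0) (53, 35) (27.5918, 35)]  |A|=797.8663
4. ⊥bis P0·P3 via (25.205,12.785): [(27.3879, 28.6304) (34.2273, 0) (53, 0) (53, 35) (27.5918, 35)]  |A|=797.8663
5. ⊥bis P0·P4 via (26.615,26.205): [(27.4023, 29.0795) (27.3879, 28.6304) (34.2273, 0) (53, 0) (53, 35) (29.0238, 35)]  |A|=793.6271
6. ⊥bis P0·P5 via (32.25,16.67): [(28.6074, 33.4796) (35.8623, 0) (53, 0) (53, 35) (29.0238, 35)]  |A|=731.978
7. canonical 5-gon: [(28.6074, 33.4796) (35.8623, 0) (53, 0) (53, 35) (29.0238, 35)]
8. shoelace: 731.978

Area of P0's cell: 731.9780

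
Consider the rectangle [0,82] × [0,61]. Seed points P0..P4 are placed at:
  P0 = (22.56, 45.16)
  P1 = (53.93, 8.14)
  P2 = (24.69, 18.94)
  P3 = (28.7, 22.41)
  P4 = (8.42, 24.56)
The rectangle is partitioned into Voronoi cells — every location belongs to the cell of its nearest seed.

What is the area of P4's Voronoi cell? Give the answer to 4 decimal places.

Area of P4's cell: 597.9621

1. box [0,82]×[0,61]: [(0, 0) (82, 0) (82, 61) (0, 61)]
2. ⊥bis P4·P0 via (15.49,34.86): [(0, 45.4925) (0, 0) (66.2761, 0)]  |A|=1507.5322
3. ⊥bis P4·P1 via (31.175,16.35): [(33.4143, 22.5566) (0, 45.4925) (0, 0) (25.2759, 0)]  |A|=1045.1195
4. ⊥bis P4·P2 via (16.555,21.75): [(20.0114, 31.7564) (0, 45.4925) (0, 0) (9.0421, 0)]  |A|=598.7571
5. ⊥bis P4·P3 via (18.56,23.485): [(19.1825, 29.3566) (19.4759, 32.1241) (0, 45.4925) (0, 0) (9.0421, 0)]  |A|=597.9621
6. canonical 5-gon: [(19.1825, 29.3566) (19.4759, 32.1241) (0, 45.4925) (0, 0) (9.0421, 0)]
7. shoelace: 597.9621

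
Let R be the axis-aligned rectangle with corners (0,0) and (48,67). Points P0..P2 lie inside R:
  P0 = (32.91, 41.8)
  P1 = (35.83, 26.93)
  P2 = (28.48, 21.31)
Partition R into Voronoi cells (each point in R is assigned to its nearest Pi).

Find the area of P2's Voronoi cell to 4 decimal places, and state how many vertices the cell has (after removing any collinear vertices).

1. box [0,48]×[0,67]: [(0, 0) (48, 0) (48, 67) (0, 67)]
2. ⊥bis P2·P0 via (30.695,31.555): [(0, 38.1914) (0, 0) (48, 0) (48, 27.8136)]  |A|=1584.119
3. ⊥bis P2·P1 via (32.155,24.12): [(25.6332, 32.6494) (0, 38.1914) (0, 0) (48, 0) (48, 3.3974)]  |A|=1311.0636
4. canonical 5-gon: [(25.6332, 32.6494) (0, 38.1914) (0, 0) (48, 0) (48, 3.3974)]
5. shoelace: 1311.0636

Area of P2's cell: 1311.0636 (5 vertices)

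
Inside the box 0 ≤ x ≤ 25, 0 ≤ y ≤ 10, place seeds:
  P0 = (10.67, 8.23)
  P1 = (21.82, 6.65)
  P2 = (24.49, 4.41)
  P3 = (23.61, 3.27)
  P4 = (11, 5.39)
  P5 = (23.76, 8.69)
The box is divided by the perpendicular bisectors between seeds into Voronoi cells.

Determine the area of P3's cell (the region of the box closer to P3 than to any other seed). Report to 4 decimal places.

Area of P3's cell: 29.3096

1. box [0,25]×[0,10]: [(0, 0) (25, 0) (25, 10) (0, 10)]
2. ⊥bis P3·P0 via (17.14,5.75): [(14.936, 0) (25, 0) (25, 10) (18.7691, 10)]  |A|=81.4748
3. ⊥bis P3·P1 via (22.715,4.96): [(15.3401, 1.0544) (14.936, 0) (25, 0) (25, 6.1701)]  |A|=35.1068
4. ⊥bis P3·P2 via (24.05,3.84): [(22.6463, 4.9236) (15.3401, 1.0544) (14.936, 0) (25, 0) (25, 3.1067)]  |A|=31.5015
5. ⊥bis P3·P4 via (17.305,4.33): [(22.6463, 4.9236) (16.8925, 1.8765) (16.577, 0) (25, 0) (25, 3.1067)]  |A|=29.3096
6. ⊥bis P3·P5 via (23.685,5.98): [(22.6463, 4.9236) (16.8925, 1.8765) (16.577, 0) (25, 0) (25, 3.1067)]  |A|=29.3096
7. canonical 5-gon: [(22.6463, 4.9236) (16.8925, 1.8765) (16.577, 0) (25, 0) (25, 3.1067)]
8. shoelace: 29.3096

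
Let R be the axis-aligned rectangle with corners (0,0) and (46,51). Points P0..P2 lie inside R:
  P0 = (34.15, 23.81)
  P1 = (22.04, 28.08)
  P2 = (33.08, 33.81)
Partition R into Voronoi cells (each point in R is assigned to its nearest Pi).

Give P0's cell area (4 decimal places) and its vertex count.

Area of P0's cell: 640.1470 (4 vertices)

1. box [0,46]×[0,51]: [(0, 0) (46, 0) (46, 51) (0, 51)]
2. ⊥bis P0·P1 via (28.095,25.945): [(18.9468, 0) (46, 0) (46, 51) (36.9294, 51)]  |A|=921.1573
3. ⊥bis P0·P2 via (33.615,28.81): [(28.9284, 28.3085) (18.9468, 0) (46, 0) (46, 30.1352)]  |A|=640.147
4. canonical 4-gon: [(28.9284, 28.3085) (18.9468, 0) (46, 0) (46, 30.1352)]
5. shoelace: 640.147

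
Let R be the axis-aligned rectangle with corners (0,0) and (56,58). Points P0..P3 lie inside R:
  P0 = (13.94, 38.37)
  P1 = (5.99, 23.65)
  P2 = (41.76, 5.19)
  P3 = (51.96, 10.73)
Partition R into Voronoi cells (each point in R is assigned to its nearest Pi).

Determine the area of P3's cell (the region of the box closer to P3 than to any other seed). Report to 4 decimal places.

1. box [0,56]×[0,58]: [(0, 0) (56, 0) (56, 58) (0, 58)]
2. ⊥bis P3·P0 via (32.95,24.55): [(15.1025, 0) (56, 0) (56, 56.2563)]  |A|=1150.3702
3. ⊥bis P3·P1 via (28.975,17.19): [(29.842, 20.2748) (24.1437, 0) (56, 0) (56, 56.2563)]  |A|=1058.7159
4. ⊥bis P3·P2 via (46.86,7.96): [(35.7543, 28.4074) (51.1834, 0) (56, 0) (56, 56.2563)]  |A|=637.8886
5. canonical 4-gon: [(35.7543, 28.4074) (51.1834, 0) (56, 0) (56, 56.2563)]
6. shoelace: 637.8886

Area of P3's cell: 637.8886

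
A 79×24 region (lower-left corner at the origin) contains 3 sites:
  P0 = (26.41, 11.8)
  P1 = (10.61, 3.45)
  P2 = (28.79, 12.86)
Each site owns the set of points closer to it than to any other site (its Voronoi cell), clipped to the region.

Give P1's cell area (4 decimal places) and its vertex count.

1. box [0,79]×[0,24]: [(0, 0) (79, 0) (79, 24) (0, 24)]
2. ⊥bis P1·P0 via (18.51,7.625): [(0, 0) (22.5397, 0) (9.8561, 24) (0, 24)]  |A|=388.7495
3. ⊥bis P1·P2 via (19.7,8.155): [(0, 0) (22.5397, 0) (9.8561, 24) (0, 24)]  |A|=388.7495
4. canonical 4-gon: [(0, 0) (22.5397, 0) (9.8561, 24) (0, 24)]
5. shoelace: 388.7495

Area of P1's cell: 388.7495 (4 vertices)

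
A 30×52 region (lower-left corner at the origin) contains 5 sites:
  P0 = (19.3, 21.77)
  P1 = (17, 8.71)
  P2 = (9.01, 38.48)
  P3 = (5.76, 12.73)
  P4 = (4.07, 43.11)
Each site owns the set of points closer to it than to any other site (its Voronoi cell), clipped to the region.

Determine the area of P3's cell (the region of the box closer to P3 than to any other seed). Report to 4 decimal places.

Area of P3's cell: 267.5085

1. box [0,30]×[0,52]: [(0, 0) (30, 0) (30, 52) (0, 52)]
2. ⊥bis P3·P0 via (12.53,17.25): [(0, 36.0173) (0, 0) (24.047, 0)]  |A|=433.0535
3. ⊥bis P3·P1 via (11.38,10.72): [(13.3019, 16.0938) (0, 36.0173) (0, 0) (7.546, 0)]  |A|=300.2716
4. ⊥bis P3·P2 via (7.385,25.605): [(13.3019, 16.0938) (6.9119, 25.6647) (0, 26.5371) (0, 0) (7.546, 0)]  |A|=267.5085
5. ⊥bis P3·P4 via (4.915,27.92): [(13.3019, 16.0938) (6.9119, 25.6647) (0, 26.5371) (0, 0) (7.546, 0)]  |A|=267.5085
6. canonical 5-gon: [(13.3019, 16.0938) (6.9119, 25.6647) (0, 26.5371) (0, 0) (7.546, 0)]
7. shoelace: 267.5085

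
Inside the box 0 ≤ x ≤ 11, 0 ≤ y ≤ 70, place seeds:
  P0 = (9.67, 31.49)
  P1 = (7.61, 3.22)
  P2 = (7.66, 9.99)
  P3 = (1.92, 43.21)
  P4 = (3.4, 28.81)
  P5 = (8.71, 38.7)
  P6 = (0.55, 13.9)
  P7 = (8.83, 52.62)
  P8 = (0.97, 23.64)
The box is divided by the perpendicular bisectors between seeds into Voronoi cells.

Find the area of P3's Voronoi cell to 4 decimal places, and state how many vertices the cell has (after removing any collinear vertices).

Area of P3's cell: 77.0529 (4 vertices)

1. box [0,11]×[0,70]: [(0, 0) (11, 0) (11, 70) (0, 70)]
2. ⊥bis P3·P0 via (5.795,37.35): [(0, 33.518) (11, 40.7919) (11, 70) (0, 70)]  |A|=361.2958
3. ⊥bis P3·P1 via (4.765,23.215): [(0, 33.518) (11, 40.7919) (11, 70) (0, 70)]  |A|=361.2958
4. ⊥bis P3·P2 via (4.79,26.6): [(0, 33.518) (11, 40.7919) (11, 70) (0, 70)]  |A|=361.2958
5. ⊥bis P3·P4 via (2.66,36.01): [(0, 35.7366) (3.9726, 36.1449) (11, 40.7919) (11, 70) (0, 70)]  |A|=356.889
6. ⊥bis P3·P5 via (5.315,40.955): [(0, 35.7366) (1.9843, 35.9406) (11, 49.514) (11, 70) (0, 70)]  |A|=313.6694
7. ⊥bis P3·P6 via (1.235,28.555): [(0, 35.7366) (1.9843, 35.9406) (11, 49.514) (11, 70) (0, 70)]  |A|=313.6694
8. ⊥bis P3·P7 via (5.375,47.915): [(0, 51.862) (0, 35.7366) (1.9843, 35.9406) (8.442, 45.6628)]  |A|=77.0529
9. ⊥bis P3·P8 via (1.445,33.425): [(0, 51.862) (0, 35.7366) (1.9843, 35.9406) (8.442, 45.6628)]  |A|=77.0529
10. canonical 4-gon: [(0, 51.862) (0, 35.7366) (1.9843, 35.9406) (8.442, 45.6628)]
11. shoelace: 77.0529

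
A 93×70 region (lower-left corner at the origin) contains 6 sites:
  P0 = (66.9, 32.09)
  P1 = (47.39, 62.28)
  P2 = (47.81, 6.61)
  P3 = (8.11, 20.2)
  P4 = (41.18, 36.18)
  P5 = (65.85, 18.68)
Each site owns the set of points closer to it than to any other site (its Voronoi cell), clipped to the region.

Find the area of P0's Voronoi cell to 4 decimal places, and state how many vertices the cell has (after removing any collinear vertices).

Area of P0's cell: 1277.2593 (5 vertices)

1. box [0,93]×[0,70]: [(0, 0) (93, 0) (93, 70) (0, 70)]
2. ⊥bis P0·P1 via (57.145,47.185): [(0, 10.2556) (0, 0) (93, 0) (93, 70) (92.4492, 70)]  |A|=3748.3386
3. ⊥bis P0·P2 via (57.355,19.35): [(37.3109, 34.3674) (83.182, 0) (93, 0) (93, 70) (92.4492, 70)]  |A|=2127.6422
4. ⊥bis P0·P3 via (37.505,26.145): [(37.3109, 34.3674) (83.182, 0) (93, 0) (93, 70) (92.4492, 70)]  |A|=2127.6422
5. ⊥bis P0·P4 via (54.04,34.135): [(55.9973, 46.4433) (52.2921, 23.1432) (83.182, 0) (93, 0) (93, 70) (92.4492, 70)]  |A|=1932.3166
6. ⊥bis P0·P5 via (66.375,25.385): [(55.9973, 46.4433) (52.8174, 26.4466) (93, 23.3003) (93, 70) (92.4492, 70)]  |A|=1277.2593
7. canonical 5-gon: [(55.9973, 46.4433) (52.8174, 26.4466) (93, 23.3003) (93, 70) (92.4492, 70)]
8. shoelace: 1277.2593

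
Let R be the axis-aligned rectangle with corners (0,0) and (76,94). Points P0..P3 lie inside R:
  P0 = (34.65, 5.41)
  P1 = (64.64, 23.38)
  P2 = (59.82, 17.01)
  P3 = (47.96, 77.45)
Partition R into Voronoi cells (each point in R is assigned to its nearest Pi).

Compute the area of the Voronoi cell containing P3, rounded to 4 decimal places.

Area of P3's cell: 3481.5352

1. box [0,76]×[0,94]: [(0, 0) (76, 0) (76, 94) (0, 94)]
2. ⊥bis P3·P0 via (41.305,41.43): [(0, 49.0614) (76, 35.0198) (76, 94) (0, 94)]  |A|=3948.9124
3. ⊥bis P3·P1 via (56.3,50.415): [(0, 49.0614) (32.4672, 43.0629) (76, 56.4922) (76, 94) (0, 94)]  |A|=3481.5352
4. ⊥bis P3·P2 via (53.89,47.23): [(0, 49.0614) (32.4672, 43.0629) (76, 56.4922) (76, 94) (0, 94)]  |A|=3481.5352
5. canonical 5-gon: [(0, 49.0614) (32.4672, 43.0629) (76, 56.4922) (76, 94) (0, 94)]
6. shoelace: 3481.5352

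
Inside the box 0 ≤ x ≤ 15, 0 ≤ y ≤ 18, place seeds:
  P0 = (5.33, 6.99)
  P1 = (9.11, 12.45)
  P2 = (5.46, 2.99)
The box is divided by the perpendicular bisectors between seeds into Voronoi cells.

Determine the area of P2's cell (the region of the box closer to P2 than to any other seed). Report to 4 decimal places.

1. box [0,15]×[0,18]: [(0, 0) (15, 0) (15, 18) (0, 18)]
2. ⊥bis P2·P0 via (5.395,4.99): [(0, 4.8147) (0, 0) (15, 0) (15, 5.3022)]  |A|=75.8762
3. ⊥bis P2·P1 via (7.285,7.72): [(13.664, 5.2587) (0, 4.8147) (0, 0) (15, 0) (15, 4.7433)]  |A|=75.5029
4. canonical 5-gon: [(13.664, 5.2587) (0, 4.8147) (0, 0) (15, 0) (15, 4.7433)]
5. shoelace: 75.5029

Area of P2's cell: 75.5029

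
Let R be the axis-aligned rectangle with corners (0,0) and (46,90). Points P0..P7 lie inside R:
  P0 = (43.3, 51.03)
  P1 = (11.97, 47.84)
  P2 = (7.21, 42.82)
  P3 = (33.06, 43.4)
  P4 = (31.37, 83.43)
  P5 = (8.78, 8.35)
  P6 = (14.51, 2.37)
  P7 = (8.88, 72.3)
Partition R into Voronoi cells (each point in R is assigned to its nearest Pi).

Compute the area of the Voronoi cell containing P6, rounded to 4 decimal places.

Area of P6's cell: 535.1922

1. box [0,46]×[0,90]: [(0, 0) (46, 0) (46, 90) (0, 90)]
2. ⊥bis P6·P0 via (28.905,26.7): [(0, 43.8018) (0, 0) (46, 0) (46, 16.5856)]  |A|=1388.9116
3. ⊥bis P6·P1 via (13.24,25.105): [(30.0168, 26.0422) (0, 24.3654) (0, 0) (46, 0) (46, 16.5856)]  |A|=1097.2015
4. ⊥bis P6·P2 via (10.86,22.595): [(30.0168, 26.0422) (29.9361, 26.0377) (0, 20.6351) (0, 0) (46, 0) (46, 16.5856)]  |A|=1041.3662
5. ⊥bis P6·P3 via (23.785,22.885): [(20.556, 24.3448) (0, 20.6351) (0, 0) (46, 0) (46, 12.8414)]  |A|=935.3875
6. ⊥bis P6·P4 via (22.94,42.9): [(20.556, 24.3448) (0, 20.6351) (0, 0) (46, 0) (46, 12.8414)]  |A|=935.3875
7. ⊥bis P6·P5 via (11.645,5.36): [(27.9632, 20.996) (6.0511, 0) (46, 0) (46, 12.8414)]  |A|=535.1922
8. ⊥bis P6·P7 via (11.695,37.335): [(27.9632, 20.996) (6.0511, 0) (46, 0) (46, 12.8414)]  |A|=535.1922
9. canonical 4-gon: [(27.9632, 20.996) (6.0511, 0) (46, 0) (46, 12.8414)]
10. shoelace: 535.1922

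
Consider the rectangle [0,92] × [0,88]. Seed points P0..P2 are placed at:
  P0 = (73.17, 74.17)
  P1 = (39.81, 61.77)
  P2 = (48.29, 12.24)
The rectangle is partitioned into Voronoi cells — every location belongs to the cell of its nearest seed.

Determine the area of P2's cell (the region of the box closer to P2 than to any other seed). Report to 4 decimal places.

1. box [0,92]×[0,88]: [(0, 0) (92, 0) (92, 88) (0, 88)]
2. ⊥bis P2·P0 via (60.73,43.205): [(0, 67.6029) (0, 0) (92, 0) (92, 30.6425)]  |A|=4519.2873
3. ⊥bis P2·P1 via (44.05,37.005): [(66.5668, 40.8601) (0, 29.4632) (0, 0) (92, 0) (92, 30.6425)]  |A|=3249.8686
4. canonical 5-gon: [(66.5668, 40.8601) (0, 29.4632) (0, 0) (92, 0) (92, 30.6425)]
5. shoelace: 3249.8686

Area of P2's cell: 3249.8686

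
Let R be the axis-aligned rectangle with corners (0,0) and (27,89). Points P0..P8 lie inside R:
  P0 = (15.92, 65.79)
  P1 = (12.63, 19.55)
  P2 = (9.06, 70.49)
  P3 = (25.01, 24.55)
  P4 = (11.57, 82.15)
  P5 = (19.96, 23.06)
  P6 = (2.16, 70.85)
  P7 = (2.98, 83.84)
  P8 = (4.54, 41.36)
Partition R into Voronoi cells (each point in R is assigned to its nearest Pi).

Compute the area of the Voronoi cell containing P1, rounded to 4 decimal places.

1. box [0,27]×[0,89]: [(0, 0) (27, 0) (27, 89) (0, 89)]
2. ⊥bis P1·P0 via (14.275,42.67): [(0, 43.6857) (0, 0) (27, 0) (27, 41.7646)]  |A|=1153.5788
3. ⊥bis P1·P2 via (10.845,45.02): [(0, 43.6857) (0, 0) (27, 0) (27, 41.7646)]  |A|=1153.5788
4. ⊥bis P1·P3 via (18.82,22.05): [(10.3801, 42.9471) (0, 43.6857) (0, 0) (27, 0) (27, 1.7963)]  |A|=821.4449
5. ⊥bis P1·P4 via (12.1,50.85): [(10.3801, 42.9471) (0, 43.6857) (0, 0) (27, 0) (27, 1.7963)]  |A|=821.4449
6. ⊥bis P1·P5 via (16.295,21.305): [(5.7747, 43.2748) (0, 43.6857) (0, 0) (26.497, 0)]  |A|=699.4611
7. ⊥bis P1·P6 via (7.395,45.2): [(5.7747, 43.2748) (0, 43.6857) (0, 0) (26.497, 0)]  |A|=699.4611
8. ⊥bis P1·P7 via (7.805,51.695): [(5.7747, 43.2748) (0, 43.6857) (0, 0) (26.497, 0)]  |A|=699.4611
9. ⊥bis P1·P8 via (8.585,30.455): [(11.4114, 31.5034) (0, 27.2706) (0, 0) (26.497, 0)]  |A|=572.971
10. canonical 4-gon: [(11.4114, 31.5034) (0, 27.2706) (0, 0) (26.497, 0)]
11. shoelace: 572.971

Area of P1's cell: 572.9710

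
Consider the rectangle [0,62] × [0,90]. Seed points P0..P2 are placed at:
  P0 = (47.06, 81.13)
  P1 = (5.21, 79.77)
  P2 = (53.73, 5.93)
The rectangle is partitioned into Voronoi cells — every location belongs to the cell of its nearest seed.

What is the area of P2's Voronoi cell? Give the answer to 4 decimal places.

Area of P2's cell: 2378.8205

1. box [0,62]×[0,90]: [(0, 0) (62, 0) (62, 90) (0, 90)]
2. ⊥bis P2·P0 via (50.395,43.53): [(0, 39.0601) (0, 0) (62, 0) (62, 44.5593)]  |A|=2592.203
3. ⊥bis P2·P1 via (29.47,42.85): [(27.4011, 41.4905) (0, 23.4854) (0, 0) (62, 0) (62, 44.5593)]  |A|=2378.8205
4. canonical 5-gon: [(27.4011, 41.4905) (0, 23.4854) (0, 0) (62, 0) (62, 44.5593)]
5. shoelace: 2378.8205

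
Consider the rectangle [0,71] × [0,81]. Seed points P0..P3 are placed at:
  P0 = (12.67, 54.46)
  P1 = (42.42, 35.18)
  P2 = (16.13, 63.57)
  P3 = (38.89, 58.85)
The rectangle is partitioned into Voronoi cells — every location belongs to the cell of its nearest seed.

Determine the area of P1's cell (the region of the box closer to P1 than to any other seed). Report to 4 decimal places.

1. box [0,71]×[0,81]: [(0, 0) (71, 0) (71, 81) (0, 81)]
2. ⊥bis P1·P0 via (27.545,44.82): [(0, 2.3167) (0, 0) (71, 0) (71, 81) (50.9921, 81)]  |A|=3744.8876
3. ⊥bis P1·P2 via (29.275,49.375): [(32.3309, 52.2048) (0, 2.3167) (0, 0) (71, 0) (71, 81) (63.4262, 81)]  |A|=3565.8668
4. ⊥bis P1·P3 via (40.655,47.015): [(27.7171, 45.0855) (0, 2.3167) (0, 0) (71, 0) (71, 51.5405)]  |A|=2748.053
5. canonical 5-gon: [(27.7171, 45.0855) (0, 2.3167) (0, 0) (71, 0) (71, 51.5405)]
6. shoelace: 2748.053

Area of P1's cell: 2748.0530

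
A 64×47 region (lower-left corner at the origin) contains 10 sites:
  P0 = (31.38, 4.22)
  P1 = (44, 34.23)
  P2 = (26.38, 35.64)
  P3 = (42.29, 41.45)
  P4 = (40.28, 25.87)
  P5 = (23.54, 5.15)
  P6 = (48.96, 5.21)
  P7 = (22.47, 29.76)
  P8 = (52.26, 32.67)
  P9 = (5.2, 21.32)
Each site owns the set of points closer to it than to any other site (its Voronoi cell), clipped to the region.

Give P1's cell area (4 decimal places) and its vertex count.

1. box [0,64]×[0,47]: [(0, 0) (64, 0) (64, 47) (0, 47)]
2. ⊥bis P1·P0 via (37.69,19.225): [(0, 35.0746) (64, 8.1609) (64, 47) (0, 47)]  |A|=1624.4611
3. ⊥bis P1·P2 via (35.19,34.935): [(34.0552, 20.7535) (64, 8.1609) (64, 47) (36.1555, 47)]  |A|=946.9246
4. ⊥bis P1·P3 via (43.145,37.84): [(35.2733, 35.9756) (34.0552, 20.7535) (64, 8.1609) (64, 42.7793)]  |A|=732.8178
5. ⊥bis P1·P4 via (42.14,30.05): [(35.2733, 35.9756) (35.0515, 33.2042) (64, 20.3228) (64, 42.7793)]  |A|=364.0939
6. ⊥bis P1·P5 via (33.77,19.69): [(35.2733, 35.9756) (35.0515, 33.2042) (64, 20.3228) (64, 42.7793)]  |A|=364.0939
7. ⊥bis P1·P6 via (46.48,19.72): [(35.2733, 35.9756) (35.0515, 33.2042) (60.1168, 22.0508) (64, 22.7145) (64, 42.7793)]  |A|=359.4503
8. ⊥bis P1·P7 via (33.235,31.995): [(35.2733, 35.9756) (35.0515, 33.2042) (60.1168, 22.0508) (64, 22.7145) (64, 42.7793)]  |A|=359.4503
9. ⊥bis P1·P8 via (48.13,33.45): [(49.2313, 39.2815) (35.2733, 35.9756) (35.0515, 33.2042) (47.0733, 27.8548)]  |A|=93.4322
10. ⊥bis P1·P9 via (24.6,27.775): [(49.2313, 39.2815) (35.2733, 35.9756) (35.0515, 33.2042) (47.0733, 27.8548)]  |A|=93.4322
11. canonical 4-gon: [(49.2313, 39.2815) (35.2733, 35.9756) (35.0515, 33.2042) (47.0733, 27.8548)]
12. shoelace: 93.4322

Area of P1's cell: 93.4322 (4 vertices)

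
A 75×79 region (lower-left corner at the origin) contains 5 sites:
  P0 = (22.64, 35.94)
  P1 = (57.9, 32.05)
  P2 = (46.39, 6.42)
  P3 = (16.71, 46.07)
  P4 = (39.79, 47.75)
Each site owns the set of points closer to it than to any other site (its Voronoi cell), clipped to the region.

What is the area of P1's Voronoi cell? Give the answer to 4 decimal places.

1. box [0,75]×[0,79]: [(0, 0) (75, 0) (75, 79) (0, 79)]
2. ⊥bis P1·P0 via (40.27,33.995): [(36.5196, 0) (75, 0) (75, 79) (45.2351, 79)]  |A|=2695.6909
3. ⊥bis P1·P2 via (52.145,19.235): [(39.2791, 25.0129) (75, 8.9712) (75, 79) (45.2351, 79)]  |A|=2054.2078
4. ⊥bis P1·P3 via (37.305,39.06): [(42.5187, 54.3774) (39.2791, 25.0129) (75, 8.9712) (75, 79) (50.8995, 79)]  |A|=1984.4714
5. ⊥bis P1·P4 via (48.845,39.9): [(39.7661, 29.4275) (39.2791, 25.0129) (75, 8.9712) (75, 70.0699)]  |A|=1159.1252
6. canonical 4-gon: [(39.7661, 29.4275) (39.2791, 25.0129) (75, 8.9712) (75, 70.0699)]
7. shoelace: 1159.1252

Area of P1's cell: 1159.1252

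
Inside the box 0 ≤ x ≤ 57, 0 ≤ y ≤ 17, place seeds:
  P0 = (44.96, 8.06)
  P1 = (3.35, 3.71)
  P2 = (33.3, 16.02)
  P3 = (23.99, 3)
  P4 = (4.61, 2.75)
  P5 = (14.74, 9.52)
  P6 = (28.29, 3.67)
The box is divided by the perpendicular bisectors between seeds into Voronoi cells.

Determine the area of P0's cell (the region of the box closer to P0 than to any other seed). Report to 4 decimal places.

Area of P0's cell: 317.0240

1. box [0,57]×[0,17]: [(0, 0) (57, 0) (57, 17) (0, 17)]
2. ⊥bis P0·P1 via (24.155,5.885): [(24.7702, 0) (57, 0) (57, 17) (22.993, 17)]  |A|=563.0124
3. ⊥bis P0·P2 via (39.13,12.04): [(30.9106, 0) (57, 0) (57, 17) (42.5161, 17)]  |A|=344.8734
4. ⊥bis P0·P3 via (34.475,5.53): [(34.53, 5.3019) (35.8094, 0) (57, 0) (57, 17) (42.5161, 17)]  |A|=331.887
5. ⊥bis P0·P4 via (24.785,5.405): [(34.53, 5.3019) (35.8094, 0) (57, 0) (57, 17) (42.5161, 17)]  |A|=331.887
6. ⊥bis P0·P5 via (29.85,8.79): [(34.53, 5.3019) (35.8094, 0) (57, 0) (57, 17) (42.5161, 17)]  |A|=331.887
7. ⊥bis P0·P6 via (36.625,5.865): [(36.1488, 7.6731) (38.1695, 0) (57, 0) (57, 17) (42.5161, 17)]  |A|=317.024
8. canonical 5-gon: [(36.1488, 7.6731) (38.1695, 0) (57, 0) (57, 17) (42.5161, 17)]
9. shoelace: 317.024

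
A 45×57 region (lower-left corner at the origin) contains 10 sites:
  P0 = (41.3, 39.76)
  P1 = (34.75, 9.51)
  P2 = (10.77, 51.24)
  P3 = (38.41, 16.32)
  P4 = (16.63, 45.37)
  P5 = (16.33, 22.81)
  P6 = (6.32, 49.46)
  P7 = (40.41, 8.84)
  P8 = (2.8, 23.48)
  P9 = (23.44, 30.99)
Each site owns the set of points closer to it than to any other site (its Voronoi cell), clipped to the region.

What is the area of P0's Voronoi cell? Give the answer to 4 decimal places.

1. box [0,45]×[0,57]: [(0, 0) (45, 0) (45, 57) (0, 57)]
2. ⊥bis P0·P1 via (38.025,24.635): [(0, 32.8685) (45, 23.1247) (45, 57) (0, 57)]  |A|=1305.1525
3. ⊥bis P0·P2 via (26.035,45.5): [(19.6827, 28.6066) (45, 23.1247) (45, 57) (30.3593, 57)]  |A|=636.6652
4. ⊥bis P0·P3 via (39.855,28.04): [(20.3728, 30.442) (45, 27.4057) (45, 57) (30.3593, 57)]  |A|=558.8263
5. ⊥bis P0·P4 via (28.965,42.565): [(26.0491, 29.7422) (45, 27.4057) (45, 57) (32.2475, 57)]  |A|=454.2223
6. ⊥bis P0·P5 via (28.815,31.285): [(27.0059, 33.95) (30.2106, 29.2291) (45, 27.4057) (45, 57) (32.2475, 57)]  |A|=445.2213
7. ⊥bis P0·P6 via (23.81,44.61): [(27.0059, 33.95) (30.2106, 29.2291) (45, 27.4057) (45, 57) (32.2475, 57)]  |A|=445.2213
8. ⊥bis P0·P7 via (40.855,24.3): [(27.0059, 33.95) (30.2106, 29.2291) (45, 27.4057) (45, 57) (32.2475, 57)]  |A|=445.2213
9. ⊥bis P0·P8 via (22.05,31.62): [(27.0059, 33.95) (30.2106, 29.2291) (45, 27.4057) (45, 57) (32.2475, 57)]  |A|=445.2213
10. ⊥bis P0·P9 via (32.37,35.375): [(28.9252, 42.3902) (35.7215, 28.5496) (45, 27.4057) (45, 57) (32.2475, 57)]  |A|=391.3385
11. canonical 5-gon: [(28.9252, 42.3902) (35.7215, 28.5496) (45, 27.4057) (45, 57) (32.2475, 57)]
12. shoelace: 391.3385

Area of P0's cell: 391.3385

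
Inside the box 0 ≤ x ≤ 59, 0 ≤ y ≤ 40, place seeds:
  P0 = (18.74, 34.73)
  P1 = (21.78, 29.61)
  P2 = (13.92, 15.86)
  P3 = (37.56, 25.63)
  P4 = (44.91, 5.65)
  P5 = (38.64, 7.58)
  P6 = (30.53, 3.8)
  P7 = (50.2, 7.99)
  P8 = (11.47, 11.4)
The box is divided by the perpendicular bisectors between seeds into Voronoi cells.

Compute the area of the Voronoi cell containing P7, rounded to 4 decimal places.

1. box [0,59]×[0,40]: [(0, 0) (59, 0) (59, 40) (0, 40)]
2. ⊥bis P7·P0 via (34.47,21.36): [(16.3147, 0) (59, 0) (59, 40) (50.3134, 40)]  |A|=1027.4383
3. ⊥bis P7·P1 via (35.99,18.8): [(21.6882, 0) (59, 0) (59, 40) (52.1175, 40)]  |A|=883.8849
4. ⊥bis P7·P2 via (32.06,11.925): [(32.5786, 14.3156) (29.4732, 0) (59, 0) (59, 40) (52.1175, 40)]  |A|=828.1618
5. ⊥bis P7·P3 via (43.88,16.81): [(31.1393, 7.6806) (29.4732, 0) (59, 0) (59, 27.6443)]  |A|=498.4866
6. ⊥bis P7·P4 via (47.555,6.82): [(43.3151, 16.4052) (50.5718, 0) (59, 0) (59, 27.6443)]  |A|=285.9328
7. ⊥bis P7·P5 via (44.42,7.785): [(44.0945, 16.9637) (44.1839, 14.4409) (50.5718, 0) (59, 0) (59, 27.6443)]  |A|=284.9247
8. ⊥bis P7·P6 via (40.365,5.895): [(44.0945, 16.9637) (44.1839, 14.4409) (50.5718, 0) (59, 0) (59, 27.6443)]  |A|=284.9247
9. ⊥bis P7·P8 via (30.835,9.695): [(44.0945, 16.9637) (44.1839, 14.4409) (50.5718, 0) (59, 0) (59, 27.6443)]  |A|=284.9247
10. canonical 5-gon: [(44.0945, 16.9637) (44.1839, 14.4409) (50.5718, 0) (59, 0) (59, 27.6443)]
11. shoelace: 284.9247

Area of P7's cell: 284.9247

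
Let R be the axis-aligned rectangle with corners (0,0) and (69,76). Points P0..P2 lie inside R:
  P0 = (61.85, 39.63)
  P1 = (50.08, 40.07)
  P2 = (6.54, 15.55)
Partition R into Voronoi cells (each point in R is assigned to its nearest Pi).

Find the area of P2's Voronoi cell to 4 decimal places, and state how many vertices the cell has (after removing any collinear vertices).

1. box [0,69]×[0,76]: [(0, 0) (69, 0) (69, 76) (0, 76)]
2. ⊥bis P2·P0 via (34.195,27.59): [(0, 0) (46.2067, 0) (13.119, 76) (0, 76)]  |A|=2254.3772
3. ⊥bis P2·P1 via (28.31,27.81): [(0, 0) (43.9715, 0) (1.1713, 76) (0, 76)]  |A|=1715.4261
4. canonical 4-gon: [(0, 0) (43.9715, 0) (1.1713, 76) (0, 76)]
5. shoelace: 1715.4261

Area of P2's cell: 1715.4261 (4 vertices)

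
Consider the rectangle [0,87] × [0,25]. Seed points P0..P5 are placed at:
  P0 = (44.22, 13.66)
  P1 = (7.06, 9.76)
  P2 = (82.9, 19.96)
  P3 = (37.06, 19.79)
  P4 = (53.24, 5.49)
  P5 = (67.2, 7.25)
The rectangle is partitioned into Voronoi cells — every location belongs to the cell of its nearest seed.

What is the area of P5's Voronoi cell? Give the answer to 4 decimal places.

Area of P5's cell: 407.9973

1. box [0,87]×[0,25]: [(0, 0) (87, 0) (87, 25) (0, 25)]
2. ⊥bis P5·P0 via (55.71,10.455): [(52.7937, 0) (87, 0) (87, 25) (59.7672, 25)]  |A|=767.9893
3. ⊥bis P5·P1 via (37.13,8.505): [(52.7937, 0) (87, 0) (87, 25) (59.7672, 25)]  |A|=767.9893
4. ⊥bis P5·P2 via (75.05,13.605): [(52.7937, 0) (86.064, 0) (65.8251, 25) (59.7672, 25)]  |A|=491.6032
5. ⊥bis P5·P3 via (52.13,13.52): [(52.7937, 0) (86.064, 0) (65.8251, 25) (59.7672, 25)]  |A|=491.6032
6. ⊥bis P5·P4 via (60.22,6.37): [(58.4614, 20.3189) (61.0231, 0) (86.064, 0) (65.8251, 25) (59.7672, 25)]  |A|=407.9973
7. canonical 5-gon: [(58.4614, 20.3189) (61.0231, 0) (86.064, 0) (65.8251, 25) (59.7672, 25)]
8. shoelace: 407.9973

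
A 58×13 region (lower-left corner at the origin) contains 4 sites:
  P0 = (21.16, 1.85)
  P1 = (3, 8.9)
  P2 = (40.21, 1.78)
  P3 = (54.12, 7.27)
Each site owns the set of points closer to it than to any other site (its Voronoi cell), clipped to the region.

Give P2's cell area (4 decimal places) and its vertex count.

Area of P2's cell: 203.8828 (4 vertices)

1. box [0,58]×[0,13]: [(0, 0) (58, 0) (58, 13) (0, 13)]
2. ⊥bis P2·P0 via (30.685,1.815): [(30.6783, 0) (58, 0) (58, 13) (30.7261, 13)]  |A|=354.8712
3. ⊥bis P2·P1 via (21.605,5.34): [(30.6783, 0) (58, 0) (58, 13) (30.7261, 13)]  |A|=354.8712
4. ⊥bis P2·P3 via (47.165,4.525): [(30.6783, 0) (48.9509, 0) (43.8201, 13) (30.7261, 13)]  |A|=203.8828
5. canonical 4-gon: [(30.6783, 0) (48.9509, 0) (43.8201, 13) (30.7261, 13)]
6. shoelace: 203.8828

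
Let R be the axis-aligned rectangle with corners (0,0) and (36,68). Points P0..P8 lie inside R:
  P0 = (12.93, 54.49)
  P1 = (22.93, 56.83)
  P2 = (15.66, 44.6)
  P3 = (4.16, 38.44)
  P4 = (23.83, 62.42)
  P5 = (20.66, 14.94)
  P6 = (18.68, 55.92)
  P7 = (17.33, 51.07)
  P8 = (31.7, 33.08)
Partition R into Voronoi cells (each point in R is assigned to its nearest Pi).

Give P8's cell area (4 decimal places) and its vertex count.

1. box [0,36]×[0,68]: [(0, 0) (36, 0) (36, 68) (0, 68)]
2. ⊥bis P8·P0 via (22.315,43.785): [(0, 24.2216) (0, 0) (36, 0) (36, 55.7825)]  |A|=1440.0745
3. ⊥bis P8·P1 via (27.315,44.955): [(20.9822, 42.6165) (0, 24.2216) (0, 0) (36, 0) (36, 48.1621)]  |A|=1382.8529
4. ⊥bis P8·P2 via (23.68,38.84): [(28.345, 45.3353) (0, 5.8689) (0, 0) (36, 0) (36, 48.1621)]  |A|=1083.5535
5. ⊥bis P8·P3 via (17.93,35.76): [(28.345, 45.3353) (16.6149, 29.0028) (10.9702, 0) (36, 0) (36, 48.1621)]  |A|=875.7153
6. ⊥bis P8·P4 via (27.765,47.75): [(28.345, 45.3353) (16.6149, 29.0028) (10.9702, 0) (36, 0) (36, 48.1621)]  |A|=875.7153
7. ⊥bis P8·P5 via (26.18,24.01): [(28.345, 45.3353) (17.0289, 29.5793) (36, 18.0336) (36, 48.1621)]  |A|=330.0974
8. ⊥bis P8·P6 via (25.19,44.5): [(28.345, 45.3353) (17.0289, 29.5793) (36, 18.0336) (36, 48.1621)]  |A|=330.0974
9. ⊥bis P8·P7 via (24.515,42.075): [(28.813, 45.5082) (28.0063, 44.8638) (17.0289, 29.5793) (36, 18.0336) (36, 48.1621)]  |A|=330.0163
10. canonical 5-gon: [(28.813, 45.5082) (28.0063, 44.8638) (17.0289, 29.5793) (36, 18.0336) (36, 48.1621)]
11. shoelace: 330.0163

Area of P8's cell: 330.0163 (5 vertices)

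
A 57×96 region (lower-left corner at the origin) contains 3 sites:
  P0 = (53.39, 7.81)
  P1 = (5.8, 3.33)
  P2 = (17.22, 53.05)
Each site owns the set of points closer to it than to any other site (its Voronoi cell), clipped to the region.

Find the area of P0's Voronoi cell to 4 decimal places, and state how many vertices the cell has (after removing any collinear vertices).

1. box [0,57]×[0,96]: [(0, 0) (57, 0) (57, 96) (0, 96)]
2. ⊥bis P0·P1 via (29.595,5.57): [(30.1193, 0) (57, 0) (57, 96) (21.0822, 96)]  |A|=3014.3281
3. ⊥bis P0·P2 via (35.305,30.43): [(27.8182, 24.4442) (30.1193, 0) (57, 0) (57, 47.7754)]  |A|=1025.6245
4. canonical 4-gon: [(27.8182, 24.4442) (30.1193, 0) (57, 0) (57, 47.7754)]
5. shoelace: 1025.6245

Area of P0's cell: 1025.6245 (4 vertices)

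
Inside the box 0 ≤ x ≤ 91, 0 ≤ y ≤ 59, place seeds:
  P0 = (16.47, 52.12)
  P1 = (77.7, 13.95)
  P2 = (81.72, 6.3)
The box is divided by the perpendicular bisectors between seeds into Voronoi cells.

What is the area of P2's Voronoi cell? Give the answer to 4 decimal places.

Area of P2's cell: 245.3447

1. box [0,91]×[0,59]: [(0, 0) (91, 0) (91, 59) (0, 59)]
2. ⊥bis P2·P0 via (49.095,29.21): [(28.5831, 0) (91, 0) (91, 59) (70.0142, 59)]  |A|=2460.38
3. ⊥bis P2·P1 via (79.71,10.125): [(60.4423, 0) (91, 0) (91, 16.0578)]  |A|=245.3447
4. canonical 3-gon: [(60.4423, 0) (91, 0) (91, 16.0578)]
5. shoelace: 245.3447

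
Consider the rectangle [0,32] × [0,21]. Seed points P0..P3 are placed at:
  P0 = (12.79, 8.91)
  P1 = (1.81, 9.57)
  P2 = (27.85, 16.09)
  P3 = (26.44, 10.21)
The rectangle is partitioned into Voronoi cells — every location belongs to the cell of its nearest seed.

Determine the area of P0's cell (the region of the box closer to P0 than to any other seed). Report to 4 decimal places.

1. box [0,32]×[0,21]: [(0, 0) (32, 0) (32, 21) (0, 21)]
2. ⊥bis P0·P1 via (7.3,9.24): [(6.7446, 0) (32, 0) (32, 21) (8.0069, 21)]  |A|=517.1095
3. ⊥bis P0·P2 via (20.32,12.5): [(6.7446, 0) (26.2795, 0) (16.2675, 21) (8.0069, 21)]  |A|=291.8534
4. ⊥bis P0·P3 via (19.615,9.56): [(6.7446, 0) (20.5255, 0) (19.0891, 15.0818) (16.2675, 21) (8.0069, 21)]  |A|=248.463
5. canonical 5-gon: [(6.7446, 0) (20.5255, 0) (19.0891, 15.0818) (16.2675, 21) (8.0069, 21)]
6. shoelace: 248.463

Area of P0's cell: 248.4630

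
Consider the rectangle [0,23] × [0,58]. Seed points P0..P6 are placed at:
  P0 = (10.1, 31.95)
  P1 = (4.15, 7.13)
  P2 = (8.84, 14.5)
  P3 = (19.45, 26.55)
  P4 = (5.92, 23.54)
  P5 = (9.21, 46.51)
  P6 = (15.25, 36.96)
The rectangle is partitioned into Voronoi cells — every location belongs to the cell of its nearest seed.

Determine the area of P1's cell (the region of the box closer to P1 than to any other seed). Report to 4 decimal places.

Area of P1's cell: 175.4900

1. box [0,23]×[0,58]: [(0, 0) (23, 0) (23, 58) (0, 58)]
2. ⊥bis P1·P0 via (7.125,19.54): [(0, 21.248) (0, 0) (23, 0) (23, 15.7343)]  |A|=425.2976
3. ⊥bis P1·P2 via (6.495,10.815): [(0, 14.9482) (0, 0) (23, 0) (23, 0.3118)]  |A|=175.49
4. ⊥bis P1·P3 via (11.8,16.84): [(0, 14.9482) (0, 0) (23, 0) (23, 0.3118)]  |A|=175.49
5. ⊥bis P1·P4 via (5.035,15.335): [(0, 14.9482) (0, 0) (23, 0) (23, 0.3118)]  |A|=175.49
6. ⊥bis P1·P5 via (6.68,26.82): [(0, 14.9482) (0, 0) (23, 0) (23, 0.3118)]  |A|=175.49
7. ⊥bis P1·P6 via (9.7,22.045): [(0, 14.9482) (0, 0) (23, 0) (23, 0.3118)]  |A|=175.49
8. canonical 4-gon: [(0, 14.9482) (0, 0) (23, 0) (23, 0.3118)]
9. shoelace: 175.49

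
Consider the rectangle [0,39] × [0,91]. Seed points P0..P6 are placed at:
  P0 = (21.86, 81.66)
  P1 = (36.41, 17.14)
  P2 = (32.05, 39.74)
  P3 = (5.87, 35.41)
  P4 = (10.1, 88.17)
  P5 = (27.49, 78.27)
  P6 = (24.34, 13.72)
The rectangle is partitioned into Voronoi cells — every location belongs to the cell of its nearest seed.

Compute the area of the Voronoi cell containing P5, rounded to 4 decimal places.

Area of P5's cell: 563.3501

1. box [0,39]×[0,91]: [(0, 0) (39, 0) (39, 91) (0, 91)]
2. ⊥bis P5·P0 via (24.675,79.965): [(0, 38.9856) (0, 0) (39, 0) (39, 91) (31.3195, 91)]  |A|=2734.4666
3. ⊥bis P5·P1 via (31.95,47.705): [(2.6784, 43.4337) (39, 48.7337) (39, 91) (31.3195, 91)]  |A|=950.2558
4. ⊥bis P5·P2 via (29.77,59.005): [(10.695, 56.7475) (39, 60.0974) (39, 91) (31.3195, 91)]  |A|=568.8873
5. ⊥bis P5·P3 via (16.68,56.84): [(12.1321, 59.1341) (15.6912, 57.3388) (39, 60.0974) (39, 91) (31.3195, 91)]  |A|=563.3501
6. ⊥bis P5·P4 via (18.795,83.22): [(12.1321, 59.1341) (15.6912, 57.3388) (39, 60.0974) (39, 91) (31.3195, 91)]  |A|=563.3501
7. ⊥bis P5·P6 via (25.915,45.995): [(12.1321, 59.1341) (15.6912, 57.3388) (39, 60.0974) (39, 91) (31.3195, 91)]  |A|=563.3501
8. canonical 5-gon: [(12.1321, 59.1341) (15.6912, 57.3388) (39, 60.0974) (39, 91) (31.3195, 91)]
9. shoelace: 563.3501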